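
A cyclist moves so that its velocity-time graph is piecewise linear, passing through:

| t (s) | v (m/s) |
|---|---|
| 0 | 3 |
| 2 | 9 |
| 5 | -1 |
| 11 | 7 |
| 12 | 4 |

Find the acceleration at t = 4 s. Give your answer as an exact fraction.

-10/3 m/s²

Acceleration is the slope of the v-t graph on 2–5 s: (-1 − 9)/(5 − 2) = -10/3 m/s².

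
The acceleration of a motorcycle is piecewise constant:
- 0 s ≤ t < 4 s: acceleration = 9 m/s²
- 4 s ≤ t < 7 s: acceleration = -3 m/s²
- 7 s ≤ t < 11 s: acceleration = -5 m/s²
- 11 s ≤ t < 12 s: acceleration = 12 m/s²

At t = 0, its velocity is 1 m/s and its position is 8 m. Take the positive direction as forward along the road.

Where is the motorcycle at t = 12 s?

On each constant-a segment, Δv = aΔt and Δx = v₀Δt + ½aΔt²; chain segment to segment.
0–4 s: v starts 1 m/s; Δx = 1·4 + ½·9·4² = 76 m; v ends 37 m/s.
4–7 s: v starts 37 m/s; Δx = 37·3 + ½·-3·3² = 97.5 m; v ends 28 m/s.
7–11 s: v starts 28 m/s; Δx = 28·4 + ½·-5·4² = 72 m; v ends 8 m/s.
11–12 s: v starts 8 m/s; Δx = 8·1 + ½·12·1² = 14 m; v ends 20 m/s.
x(12) = 8 + Σ Δx = 267.5 m.

267.5 m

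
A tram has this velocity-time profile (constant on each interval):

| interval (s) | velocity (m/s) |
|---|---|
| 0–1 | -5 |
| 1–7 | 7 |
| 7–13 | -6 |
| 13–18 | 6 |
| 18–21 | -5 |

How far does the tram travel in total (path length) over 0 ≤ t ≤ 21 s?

128 m

Distance (not displacement) is the total path length: add the absolute areas under v-t.
0–1 s: |-5| × 1 = 5 m
1–7 s: |7| × 6 = 42 m
7–13 s: |-6| × 6 = 36 m
13–18 s: |6| × 5 = 30 m
18–21 s: |-5| × 3 = 15 m
Total distance = 128 m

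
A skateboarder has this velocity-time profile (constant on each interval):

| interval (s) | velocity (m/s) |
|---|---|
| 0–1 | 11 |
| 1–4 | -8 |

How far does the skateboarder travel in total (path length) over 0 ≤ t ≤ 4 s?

Total distance travelled is ∫|v| dt — sum the magnitudes of each area piece.
0–1 s: |11| × 1 = 11 m
1–4 s: |-8| × 3 = 24 m
Total distance = 35 m

35 m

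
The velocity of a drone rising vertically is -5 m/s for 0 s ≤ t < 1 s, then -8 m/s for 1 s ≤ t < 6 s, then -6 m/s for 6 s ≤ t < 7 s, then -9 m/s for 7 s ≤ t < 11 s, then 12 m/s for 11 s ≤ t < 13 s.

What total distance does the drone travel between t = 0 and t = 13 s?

111 m

Total distance travelled is ∫|v| dt — sum the magnitudes of each area piece.
0–1 s: |-5| × 1 = 5 m
1–6 s: |-8| × 5 = 40 m
6–7 s: |-6| × 1 = 6 m
7–11 s: |-9| × 4 = 36 m
11–13 s: |12| × 2 = 24 m
Total distance = 111 m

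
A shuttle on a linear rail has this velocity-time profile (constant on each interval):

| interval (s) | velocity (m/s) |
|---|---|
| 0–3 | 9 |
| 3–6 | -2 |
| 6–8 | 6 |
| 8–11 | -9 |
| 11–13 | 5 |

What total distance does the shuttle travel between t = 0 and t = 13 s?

82 m

Distance (not displacement) is the total path length: add the absolute areas under v-t.
0–3 s: |9| × 3 = 27 m
3–6 s: |-2| × 3 = 6 m
6–8 s: |6| × 2 = 12 m
8–11 s: |-9| × 3 = 27 m
11–13 s: |5| × 2 = 10 m
Total distance = 82 m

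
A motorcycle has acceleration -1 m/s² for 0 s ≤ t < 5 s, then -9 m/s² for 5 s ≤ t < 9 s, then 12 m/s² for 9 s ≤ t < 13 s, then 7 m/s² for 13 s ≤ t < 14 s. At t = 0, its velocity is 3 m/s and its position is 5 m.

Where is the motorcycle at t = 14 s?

On each constant-a segment, Δv = aΔt and Δx = v₀Δt + ½aΔt²; chain segment to segment.
0–5 s: v starts 3 m/s; Δx = 3·5 + ½·-1·5² = 2.5 m; v ends -2 m/s.
5–9 s: v starts -2 m/s; Δx = -2·4 + ½·-9·4² = -80 m; v ends -38 m/s.
9–13 s: v starts -38 m/s; Δx = -38·4 + ½·12·4² = -56 m; v ends 10 m/s.
13–14 s: v starts 10 m/s; Δx = 10·1 + ½·7·1² = 13.5 m; v ends 17 m/s.
x(14) = 5 + Σ Δx = -115 m.

-115 m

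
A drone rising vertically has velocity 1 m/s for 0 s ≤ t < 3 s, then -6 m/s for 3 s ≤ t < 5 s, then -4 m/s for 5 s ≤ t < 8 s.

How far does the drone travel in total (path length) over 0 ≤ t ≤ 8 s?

Distance (not displacement) is the total path length: add the absolute areas under v-t.
0–3 s: |1| × 3 = 3 m
3–5 s: |-6| × 2 = 12 m
5–8 s: |-4| × 3 = 12 m
Total distance = 27 m

27 m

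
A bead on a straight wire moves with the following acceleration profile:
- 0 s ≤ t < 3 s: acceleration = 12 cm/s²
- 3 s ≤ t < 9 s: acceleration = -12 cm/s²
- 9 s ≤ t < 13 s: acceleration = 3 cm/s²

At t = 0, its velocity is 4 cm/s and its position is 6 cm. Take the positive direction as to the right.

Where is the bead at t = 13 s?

-8 cm

On each constant-a segment, Δv = aΔt and Δx = v₀Δt + ½aΔt²; chain segment to segment.
0–3 s: v starts 4 cm/s; Δx = 4·3 + ½·12·3² = 66 cm; v ends 40 cm/s.
3–9 s: v starts 40 cm/s; Δx = 40·6 + ½·-12·6² = 24 cm; v ends -32 cm/s.
9–13 s: v starts -32 cm/s; Δx = -32·4 + ½·3·4² = -104 cm; v ends -20 cm/s.
x(13) = 6 + Σ Δx = -8 cm.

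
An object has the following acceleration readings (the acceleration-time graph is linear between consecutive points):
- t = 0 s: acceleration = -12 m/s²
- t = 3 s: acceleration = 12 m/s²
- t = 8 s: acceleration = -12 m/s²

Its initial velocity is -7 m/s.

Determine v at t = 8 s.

-7 m/s

Δv equals the area under the a-t graph; then v = v₀ + Δv.
0–3 s: ½(-12 + 12)(3) = 0 m/s
3–8 s: ½(12 + -12)(5) = 0 m/s
Δv = 0 m/s, so v(8) = -7 + (0) = -7 m/s.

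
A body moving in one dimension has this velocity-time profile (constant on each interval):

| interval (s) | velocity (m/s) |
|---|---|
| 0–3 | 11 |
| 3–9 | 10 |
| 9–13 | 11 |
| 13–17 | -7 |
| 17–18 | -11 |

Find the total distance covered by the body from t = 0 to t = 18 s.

176 m

Distance (not displacement) is the total path length: add the absolute areas under v-t.
0–3 s: |11| × 3 = 33 m
3–9 s: |10| × 6 = 60 m
9–13 s: |11| × 4 = 44 m
13–17 s: |-7| × 4 = 28 m
17–18 s: |-11| × 1 = 11 m
Total distance = 176 m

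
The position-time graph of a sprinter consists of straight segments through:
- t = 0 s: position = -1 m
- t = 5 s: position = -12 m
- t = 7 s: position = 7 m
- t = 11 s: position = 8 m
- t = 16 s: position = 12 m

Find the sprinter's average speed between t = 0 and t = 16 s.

Average speed = (total path length)/(elapsed time); on a piecewise-linear x-t graph the path length is Σ|Δx|.
0–5 s: |Δx| = |-12 − -1| = 11 m
5–7 s: |Δx| = |7 − -12| = 19 m
7–11 s: |Δx| = |8 − 7| = 1 m
11–16 s: |Δx| = |12 − 8| = 4 m
Total path = 35 m; average speed = 35/16 = 2.1875 m/s.

2.1875 m/s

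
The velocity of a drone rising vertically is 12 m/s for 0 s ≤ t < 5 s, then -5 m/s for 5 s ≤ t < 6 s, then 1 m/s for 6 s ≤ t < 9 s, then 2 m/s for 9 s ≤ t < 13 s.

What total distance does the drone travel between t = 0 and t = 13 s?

Total distance travelled is ∫|v| dt — sum the magnitudes of each area piece.
0–5 s: |12| × 5 = 60 m
5–6 s: |-5| × 1 = 5 m
6–9 s: |1| × 3 = 3 m
9–13 s: |2| × 4 = 8 m
Total distance = 76 m

76 m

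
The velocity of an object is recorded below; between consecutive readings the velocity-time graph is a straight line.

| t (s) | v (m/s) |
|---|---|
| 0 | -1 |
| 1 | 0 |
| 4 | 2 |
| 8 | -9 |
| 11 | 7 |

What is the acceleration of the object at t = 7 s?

-2.75 m/s²

Acceleration is the slope of the v-t graph on 4–8 s: (-9 − 2)/(8 − 4) = -2.75 m/s².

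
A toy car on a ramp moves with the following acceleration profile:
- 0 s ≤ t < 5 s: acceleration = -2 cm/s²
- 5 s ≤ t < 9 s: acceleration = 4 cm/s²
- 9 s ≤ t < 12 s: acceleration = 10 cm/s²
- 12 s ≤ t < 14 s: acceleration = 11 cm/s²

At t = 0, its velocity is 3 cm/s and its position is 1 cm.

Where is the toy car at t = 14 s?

On each constant-a segment, Δv = aΔt and Δx = v₀Δt + ½aΔt²; chain segment to segment.
0–5 s: v starts 3 cm/s; Δx = 3·5 + ½·-2·5² = -10 cm; v ends -7 cm/s.
5–9 s: v starts -7 cm/s; Δx = -7·4 + ½·4·4² = 4 cm; v ends 9 cm/s.
9–12 s: v starts 9 cm/s; Δx = 9·3 + ½·10·3² = 72 cm; v ends 39 cm/s.
12–14 s: v starts 39 cm/s; Δx = 39·2 + ½·11·2² = 100 cm; v ends 61 cm/s.
x(14) = 1 + Σ Δx = 167 cm.

167 cm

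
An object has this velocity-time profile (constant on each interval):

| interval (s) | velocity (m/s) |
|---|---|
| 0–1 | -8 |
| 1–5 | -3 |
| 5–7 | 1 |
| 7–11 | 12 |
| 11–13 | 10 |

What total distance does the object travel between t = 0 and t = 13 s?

90 m

Total distance travelled is ∫|v| dt — sum the magnitudes of each area piece.
0–1 s: |-8| × 1 = 8 m
1–5 s: |-3| × 4 = 12 m
5–7 s: |1| × 2 = 2 m
7–11 s: |12| × 4 = 48 m
11–13 s: |10| × 2 = 20 m
Total distance = 90 m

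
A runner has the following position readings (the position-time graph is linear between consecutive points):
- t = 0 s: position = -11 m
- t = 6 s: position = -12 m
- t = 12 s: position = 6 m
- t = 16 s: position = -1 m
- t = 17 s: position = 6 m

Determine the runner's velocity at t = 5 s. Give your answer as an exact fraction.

Velocity is the slope of the x-t graph on 0–6 s: (-12 − -11)/(6 − 0) = -1/6 m/s.

-1/6 m/s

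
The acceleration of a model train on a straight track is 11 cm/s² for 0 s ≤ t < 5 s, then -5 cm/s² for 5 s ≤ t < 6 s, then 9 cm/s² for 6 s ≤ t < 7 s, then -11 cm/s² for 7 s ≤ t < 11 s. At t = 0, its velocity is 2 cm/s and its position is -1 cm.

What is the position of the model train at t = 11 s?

413.5 cm

On each constant-a segment, Δv = aΔt and Δx = v₀Δt + ½aΔt²; chain segment to segment.
0–5 s: v starts 2 cm/s; Δx = 2·5 + ½·11·5² = 147.5 cm; v ends 57 cm/s.
5–6 s: v starts 57 cm/s; Δx = 57·1 + ½·-5·1² = 54.5 cm; v ends 52 cm/s.
6–7 s: v starts 52 cm/s; Δx = 52·1 + ½·9·1² = 56.5 cm; v ends 61 cm/s.
7–11 s: v starts 61 cm/s; Δx = 61·4 + ½·-11·4² = 156 cm; v ends 17 cm/s.
x(11) = -1 + Σ Δx = 413.5 cm.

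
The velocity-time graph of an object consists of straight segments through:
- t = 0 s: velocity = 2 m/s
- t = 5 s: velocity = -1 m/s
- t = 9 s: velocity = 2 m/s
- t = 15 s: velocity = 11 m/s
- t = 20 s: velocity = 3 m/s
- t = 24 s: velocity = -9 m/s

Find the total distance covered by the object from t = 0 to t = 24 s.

Distance (not displacement) is the total path length: add the absolute areas under v-t.
0–5 s: v = 0 at t = 10/3 s; triangle areas 10/3 + 5/6 = 25/6 m
5–9 s: v = 0 at t = 19/3 s; triangle areas 2/3 + 8/3 = 10/3 m
9–15 s: |½(2 + 11)(6)| = 39 m
15–20 s: |½(11 + 3)(5)| = 35 m
20–24 s: v = 0 at t = 21 s; triangle areas 1.5 + 13.5 = 15 m
Total distance = 96.5 m

96.5 m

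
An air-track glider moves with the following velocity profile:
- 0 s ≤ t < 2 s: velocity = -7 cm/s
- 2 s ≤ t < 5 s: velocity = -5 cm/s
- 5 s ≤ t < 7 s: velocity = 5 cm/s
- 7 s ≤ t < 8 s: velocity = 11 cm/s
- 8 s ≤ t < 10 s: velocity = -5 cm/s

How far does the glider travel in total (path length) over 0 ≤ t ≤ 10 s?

60 cm

Distance (not displacement) is the total path length: add the absolute areas under v-t.
0–2 s: |-7| × 2 = 14 cm
2–5 s: |-5| × 3 = 15 cm
5–7 s: |5| × 2 = 10 cm
7–8 s: |11| × 1 = 11 cm
8–10 s: |-5| × 2 = 10 cm
Total distance = 60 cm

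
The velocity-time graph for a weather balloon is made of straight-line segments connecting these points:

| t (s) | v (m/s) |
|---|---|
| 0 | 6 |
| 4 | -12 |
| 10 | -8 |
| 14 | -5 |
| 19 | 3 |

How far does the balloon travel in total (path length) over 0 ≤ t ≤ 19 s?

Total distance travelled is ∫|v| dt — sum the magnitudes of each area piece.
0–4 s: v = 0 at t = 4/3 s; triangle areas 4 + 16 = 20 m
4–10 s: |½(-12 + -8)(6)| = 60 m
10–14 s: |½(-8 + -5)(4)| = 26 m
14–19 s: v = 0 at t = 17.125 s; triangle areas 7.8125 + 2.8125 = 10.625 m
Total distance = 116.625 m

116.625 m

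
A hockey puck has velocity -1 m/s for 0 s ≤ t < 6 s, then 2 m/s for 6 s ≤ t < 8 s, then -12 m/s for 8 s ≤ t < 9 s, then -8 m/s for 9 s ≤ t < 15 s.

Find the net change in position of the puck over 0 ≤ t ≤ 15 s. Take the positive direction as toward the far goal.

Displacement is the signed area under the v-t curve.
0–6 s: -1 × 6 = -6 m
6–8 s: 2 × 2 = 4 m
8–9 s: -12 × 1 = -12 m
9–15 s: -8 × 6 = -48 m
Net displacement = -62 m

-62 m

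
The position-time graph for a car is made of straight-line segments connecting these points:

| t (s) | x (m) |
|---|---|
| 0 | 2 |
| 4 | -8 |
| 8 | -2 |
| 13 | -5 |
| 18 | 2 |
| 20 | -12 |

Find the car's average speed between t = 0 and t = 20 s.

Average speed = (total path length)/(elapsed time); on a piecewise-linear x-t graph the path length is Σ|Δx|.
0–4 s: |Δx| = |-8 − 2| = 10 m
4–8 s: |Δx| = |-2 − -8| = 6 m
8–13 s: |Δx| = |-5 − -2| = 3 m
13–18 s: |Δx| = |2 − -5| = 7 m
18–20 s: |Δx| = |-12 − 2| = 14 m
Total path = 40 m; average speed = 40/20 = 2 m/s.

2 m/s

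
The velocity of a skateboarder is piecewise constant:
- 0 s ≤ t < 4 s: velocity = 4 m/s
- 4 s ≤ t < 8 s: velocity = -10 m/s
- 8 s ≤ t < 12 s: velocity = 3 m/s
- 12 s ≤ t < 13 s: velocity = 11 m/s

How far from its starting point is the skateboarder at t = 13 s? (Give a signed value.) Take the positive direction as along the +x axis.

Displacement is the signed area under the v-t curve.
0–4 s: 4 × 4 = 16 m
4–8 s: -10 × 4 = -40 m
8–12 s: 3 × 4 = 12 m
12–13 s: 11 × 1 = 11 m
Net displacement = -1 m

-1 m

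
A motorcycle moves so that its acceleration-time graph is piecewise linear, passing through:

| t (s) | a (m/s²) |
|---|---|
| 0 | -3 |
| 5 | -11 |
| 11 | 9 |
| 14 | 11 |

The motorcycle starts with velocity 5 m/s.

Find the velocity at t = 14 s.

-6 m/s

Δv equals the area under the a-t graph; then v = v₀ + Δv.
0–5 s: ½(-3 + -11)(5) = -35 m/s
5–11 s: ½(-11 + 9)(6) = -6 m/s
11–14 s: ½(9 + 11)(3) = 30 m/s
Δv = -11 m/s, so v(14) = 5 + (-11) = -6 m/s.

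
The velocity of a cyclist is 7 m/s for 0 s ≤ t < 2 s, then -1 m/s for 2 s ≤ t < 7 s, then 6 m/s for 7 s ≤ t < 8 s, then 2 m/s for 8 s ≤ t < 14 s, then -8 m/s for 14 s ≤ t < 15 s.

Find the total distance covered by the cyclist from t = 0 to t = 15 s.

45 m

Distance (not displacement) is the total path length: add the absolute areas under v-t.
0–2 s: |7| × 2 = 14 m
2–7 s: |-1| × 5 = 5 m
7–8 s: |6| × 1 = 6 m
8–14 s: |2| × 6 = 12 m
14–15 s: |-8| × 1 = 8 m
Total distance = 45 m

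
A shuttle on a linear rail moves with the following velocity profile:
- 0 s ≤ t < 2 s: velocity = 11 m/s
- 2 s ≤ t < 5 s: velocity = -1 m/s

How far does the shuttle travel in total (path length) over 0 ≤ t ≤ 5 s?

25 m

Distance (not displacement) is the total path length: add the absolute areas under v-t.
0–2 s: |11| × 2 = 22 m
2–5 s: |-1| × 3 = 3 m
Total distance = 25 m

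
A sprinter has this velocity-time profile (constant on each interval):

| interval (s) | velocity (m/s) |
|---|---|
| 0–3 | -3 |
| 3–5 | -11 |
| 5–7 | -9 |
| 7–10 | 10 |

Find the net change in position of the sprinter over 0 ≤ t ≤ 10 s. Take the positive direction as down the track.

Displacement is the signed area under the v-t curve.
0–3 s: -3 × 3 = -9 m
3–5 s: -11 × 2 = -22 m
5–7 s: -9 × 2 = -18 m
7–10 s: 10 × 3 = 30 m
Net displacement = -19 m

-19 m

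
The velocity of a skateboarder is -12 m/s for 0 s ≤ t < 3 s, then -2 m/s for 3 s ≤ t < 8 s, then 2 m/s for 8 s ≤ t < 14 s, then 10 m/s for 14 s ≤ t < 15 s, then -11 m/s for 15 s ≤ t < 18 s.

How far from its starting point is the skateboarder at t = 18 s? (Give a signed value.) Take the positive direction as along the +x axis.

Displacement is the signed area under the v-t curve.
0–3 s: -12 × 3 = -36 m
3–8 s: -2 × 5 = -10 m
8–14 s: 2 × 6 = 12 m
14–15 s: 10 × 1 = 10 m
15–18 s: -11 × 3 = -33 m
Net displacement = -57 m

-57 m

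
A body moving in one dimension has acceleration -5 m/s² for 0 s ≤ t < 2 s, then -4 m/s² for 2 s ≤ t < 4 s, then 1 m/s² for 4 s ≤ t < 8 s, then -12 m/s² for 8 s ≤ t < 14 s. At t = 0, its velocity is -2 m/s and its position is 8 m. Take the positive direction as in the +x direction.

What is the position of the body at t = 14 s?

-422 m

On each constant-a segment, Δv = aΔt and Δx = v₀Δt + ½aΔt²; chain segment to segment.
0–2 s: v starts -2 m/s; Δx = -2·2 + ½·-5·2² = -14 m; v ends -12 m/s.
2–4 s: v starts -12 m/s; Δx = -12·2 + ½·-4·2² = -32 m; v ends -20 m/s.
4–8 s: v starts -20 m/s; Δx = -20·4 + ½·1·4² = -72 m; v ends -16 m/s.
8–14 s: v starts -16 m/s; Δx = -16·6 + ½·-12·6² = -312 m; v ends -88 m/s.
x(14) = 8 + Σ Δx = -422 m.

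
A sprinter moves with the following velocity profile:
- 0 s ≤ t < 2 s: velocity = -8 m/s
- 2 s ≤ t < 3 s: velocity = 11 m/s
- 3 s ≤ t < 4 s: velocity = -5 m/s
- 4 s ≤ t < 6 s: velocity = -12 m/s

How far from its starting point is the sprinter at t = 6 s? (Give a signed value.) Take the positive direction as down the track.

-34 m

Displacement is the signed area under the v-t curve.
0–2 s: -8 × 2 = -16 m
2–3 s: 11 × 1 = 11 m
3–4 s: -5 × 1 = -5 m
4–6 s: -12 × 2 = -24 m
Net displacement = -34 m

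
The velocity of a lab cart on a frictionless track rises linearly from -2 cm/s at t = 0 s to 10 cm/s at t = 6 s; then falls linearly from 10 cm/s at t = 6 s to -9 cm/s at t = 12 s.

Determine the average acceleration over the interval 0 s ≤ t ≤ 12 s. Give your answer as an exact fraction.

Average acceleration = Δv/Δt = (-9 − -2)/(12 − 0) = -7/12 cm/s².

-7/12 cm/s²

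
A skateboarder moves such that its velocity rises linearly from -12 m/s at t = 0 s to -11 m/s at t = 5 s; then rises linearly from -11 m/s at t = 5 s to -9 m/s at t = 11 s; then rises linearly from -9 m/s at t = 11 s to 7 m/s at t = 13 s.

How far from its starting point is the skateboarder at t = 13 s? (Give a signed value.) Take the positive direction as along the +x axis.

Net displacement equals the area under the velocity-time graph (areas below the axis count negative).
0–5 s: ½(-12 + -11)(5) = -57.5 m
5–11 s: ½(-11 + -9)(6) = -60 m
11–13 s: ½(-9 + 7)(2) = -2 m
Net displacement = -119.5 m

-119.5 m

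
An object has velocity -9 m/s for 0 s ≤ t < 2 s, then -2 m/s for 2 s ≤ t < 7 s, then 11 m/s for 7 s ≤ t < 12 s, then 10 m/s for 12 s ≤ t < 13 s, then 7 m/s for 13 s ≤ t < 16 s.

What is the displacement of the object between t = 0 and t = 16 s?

58 m

Displacement is the signed area under the v-t curve.
0–2 s: -9 × 2 = -18 m
2–7 s: -2 × 5 = -10 m
7–12 s: 11 × 5 = 55 m
12–13 s: 10 × 1 = 10 m
13–16 s: 7 × 3 = 21 m
Net displacement = 58 m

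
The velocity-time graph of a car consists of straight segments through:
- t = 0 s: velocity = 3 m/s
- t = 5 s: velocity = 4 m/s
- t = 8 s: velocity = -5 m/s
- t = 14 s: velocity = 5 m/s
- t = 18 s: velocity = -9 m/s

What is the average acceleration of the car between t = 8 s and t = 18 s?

Average acceleration = Δv/Δt = (-9 − -5)/(18 − 8) = -0.4 m/s².

-0.4 m/s²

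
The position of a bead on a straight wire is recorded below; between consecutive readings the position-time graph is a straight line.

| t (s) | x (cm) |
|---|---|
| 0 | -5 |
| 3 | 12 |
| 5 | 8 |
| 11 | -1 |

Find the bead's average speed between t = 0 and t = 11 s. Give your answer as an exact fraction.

Average speed = (total path length)/(elapsed time); on a piecewise-linear x-t graph the path length is Σ|Δx|.
0–3 s: |Δx| = |12 − -5| = 17 cm
3–5 s: |Δx| = |8 − 12| = 4 cm
5–11 s: |Δx| = |-1 − 8| = 9 cm
Total path = 30 cm; average speed = 30/11 = 30/11 cm/s.

30/11 cm/s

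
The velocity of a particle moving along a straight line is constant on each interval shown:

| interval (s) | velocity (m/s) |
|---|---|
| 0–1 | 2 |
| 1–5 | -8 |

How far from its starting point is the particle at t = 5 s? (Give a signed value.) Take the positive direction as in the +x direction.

-30 m

Displacement is the signed area under the v-t curve.
0–1 s: 2 × 1 = 2 m
1–5 s: -8 × 4 = -32 m
Net displacement = -30 m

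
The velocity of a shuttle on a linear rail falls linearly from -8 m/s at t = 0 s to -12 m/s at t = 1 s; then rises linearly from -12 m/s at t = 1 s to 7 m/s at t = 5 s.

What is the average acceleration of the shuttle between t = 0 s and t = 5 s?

Average acceleration = Δv/Δt = (7 − -8)/(5 − 0) = 3 m/s².

3 m/s²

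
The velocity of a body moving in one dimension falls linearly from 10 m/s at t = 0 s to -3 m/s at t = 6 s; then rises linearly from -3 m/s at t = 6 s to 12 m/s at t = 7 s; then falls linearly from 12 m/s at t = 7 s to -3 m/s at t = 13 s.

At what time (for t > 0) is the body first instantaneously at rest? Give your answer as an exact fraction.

v changes sign on 0–6 s (from 10 to -3); the graph is linear there, so v = 0 at t = 0 + (-10)·(6 − 0)/(-3 − 10) = 60/13 s.

t = 60/13 s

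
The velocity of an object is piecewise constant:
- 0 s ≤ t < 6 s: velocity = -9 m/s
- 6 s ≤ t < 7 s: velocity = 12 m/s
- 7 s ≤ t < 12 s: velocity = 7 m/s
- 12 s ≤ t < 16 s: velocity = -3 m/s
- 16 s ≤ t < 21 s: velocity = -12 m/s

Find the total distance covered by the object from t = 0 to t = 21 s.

173 m

Distance (not displacement) is the total path length: add the absolute areas under v-t.
0–6 s: |-9| × 6 = 54 m
6–7 s: |12| × 1 = 12 m
7–12 s: |7| × 5 = 35 m
12–16 s: |-3| × 4 = 12 m
16–21 s: |-12| × 5 = 60 m
Total distance = 173 m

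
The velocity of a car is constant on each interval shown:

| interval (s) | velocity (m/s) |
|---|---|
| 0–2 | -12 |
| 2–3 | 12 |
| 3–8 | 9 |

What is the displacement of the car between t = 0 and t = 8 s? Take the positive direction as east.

Net displacement equals the area under the velocity-time graph (areas below the axis count negative).
0–2 s: -12 × 2 = -24 m
2–3 s: 12 × 1 = 12 m
3–8 s: 9 × 5 = 45 m
Net displacement = 33 m

33 m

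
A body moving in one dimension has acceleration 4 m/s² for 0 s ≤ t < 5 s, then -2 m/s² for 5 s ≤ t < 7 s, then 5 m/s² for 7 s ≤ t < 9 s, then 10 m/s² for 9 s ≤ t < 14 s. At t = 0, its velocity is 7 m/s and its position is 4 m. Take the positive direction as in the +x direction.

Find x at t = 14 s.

485 m

On each constant-a segment, Δv = aΔt and Δx = v₀Δt + ½aΔt²; chain segment to segment.
0–5 s: v starts 7 m/s; Δx = 7·5 + ½·4·5² = 85 m; v ends 27 m/s.
5–7 s: v starts 27 m/s; Δx = 27·2 + ½·-2·2² = 50 m; v ends 23 m/s.
7–9 s: v starts 23 m/s; Δx = 23·2 + ½·5·2² = 56 m; v ends 33 m/s.
9–14 s: v starts 33 m/s; Δx = 33·5 + ½·10·5² = 290 m; v ends 83 m/s.
x(14) = 4 + Σ Δx = 485 m.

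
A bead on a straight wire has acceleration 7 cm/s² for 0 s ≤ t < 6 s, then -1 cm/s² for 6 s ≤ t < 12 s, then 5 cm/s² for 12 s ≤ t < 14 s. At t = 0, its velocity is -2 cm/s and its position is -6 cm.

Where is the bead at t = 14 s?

On each constant-a segment, Δv = aΔt and Δx = v₀Δt + ½aΔt²; chain segment to segment.
0–6 s: v starts -2 cm/s; Δx = -2·6 + ½·7·6² = 114 cm; v ends 40 cm/s.
6–12 s: v starts 40 cm/s; Δx = 40·6 + ½·-1·6² = 222 cm; v ends 34 cm/s.
12–14 s: v starts 34 cm/s; Δx = 34·2 + ½·5·2² = 78 cm; v ends 44 cm/s.
x(14) = -6 + Σ Δx = 408 cm.

408 cm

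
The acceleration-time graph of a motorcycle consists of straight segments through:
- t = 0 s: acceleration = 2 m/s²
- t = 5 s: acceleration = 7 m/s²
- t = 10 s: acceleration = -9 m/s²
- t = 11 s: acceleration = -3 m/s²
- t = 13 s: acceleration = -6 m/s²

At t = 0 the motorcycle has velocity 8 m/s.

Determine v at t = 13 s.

10.5 m/s

Δv equals the area under the a-t graph; then v = v₀ + Δv.
0–5 s: ½(2 + 7)(5) = 22.5 m/s
5–10 s: ½(7 + -9)(5) = -5 m/s
10–11 s: ½(-9 + -3)(1) = -6 m/s
11–13 s: ½(-3 + -6)(2) = -9 m/s
Δv = 2.5 m/s, so v(13) = 8 + (2.5) = 10.5 m/s.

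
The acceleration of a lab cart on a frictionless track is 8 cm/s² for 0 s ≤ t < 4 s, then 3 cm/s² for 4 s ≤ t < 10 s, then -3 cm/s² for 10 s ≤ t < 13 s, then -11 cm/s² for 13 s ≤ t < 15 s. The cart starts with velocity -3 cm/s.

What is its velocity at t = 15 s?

16 cm/s

Δv equals the area under the a-t graph; then v = v₀ + Δv.
0–4 s: 8 × 4 = 32 cm/s
4–10 s: 3 × 6 = 18 cm/s
10–13 s: -3 × 3 = -9 cm/s
13–15 s: -11 × 2 = -22 cm/s
Δv = 19 cm/s, so v(15) = -3 + (19) = 16 cm/s.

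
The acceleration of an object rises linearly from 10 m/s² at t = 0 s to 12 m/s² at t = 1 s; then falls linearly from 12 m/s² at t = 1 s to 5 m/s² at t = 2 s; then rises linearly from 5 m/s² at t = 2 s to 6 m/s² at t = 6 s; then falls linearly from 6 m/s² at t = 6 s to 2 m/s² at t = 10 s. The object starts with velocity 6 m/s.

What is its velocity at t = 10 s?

63.5 m/s

Δv equals the area under the a-t graph; then v = v₀ + Δv.
0–1 s: ½(10 + 12)(1) = 11 m/s
1–2 s: ½(12 + 5)(1) = 8.5 m/s
2–6 s: ½(5 + 6)(4) = 22 m/s
6–10 s: ½(6 + 2)(4) = 16 m/s
Δv = 57.5 m/s, so v(10) = 6 + (57.5) = 63.5 m/s.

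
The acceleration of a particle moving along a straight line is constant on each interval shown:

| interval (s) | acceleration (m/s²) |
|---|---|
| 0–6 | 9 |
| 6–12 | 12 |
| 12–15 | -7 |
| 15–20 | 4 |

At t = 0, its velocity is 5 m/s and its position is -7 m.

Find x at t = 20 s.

1716.5 m

On each constant-a segment, Δv = aΔt and Δx = v₀Δt + ½aΔt²; chain segment to segment.
0–6 s: v starts 5 m/s; Δx = 5·6 + ½·9·6² = 192 m; v ends 59 m/s.
6–12 s: v starts 59 m/s; Δx = 59·6 + ½·12·6² = 570 m; v ends 131 m/s.
12–15 s: v starts 131 m/s; Δx = 131·3 + ½·-7·3² = 361.5 m; v ends 110 m/s.
15–20 s: v starts 110 m/s; Δx = 110·5 + ½·4·5² = 600 m; v ends 130 m/s.
x(20) = -7 + Σ Δx = 1716.5 m.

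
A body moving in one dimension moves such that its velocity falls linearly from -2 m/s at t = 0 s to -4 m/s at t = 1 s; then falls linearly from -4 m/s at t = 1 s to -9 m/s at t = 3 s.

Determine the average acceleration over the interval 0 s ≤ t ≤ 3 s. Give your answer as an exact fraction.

-7/3 m/s²

Average acceleration = Δv/Δt = (-9 − -2)/(3 − 0) = -7/3 m/s².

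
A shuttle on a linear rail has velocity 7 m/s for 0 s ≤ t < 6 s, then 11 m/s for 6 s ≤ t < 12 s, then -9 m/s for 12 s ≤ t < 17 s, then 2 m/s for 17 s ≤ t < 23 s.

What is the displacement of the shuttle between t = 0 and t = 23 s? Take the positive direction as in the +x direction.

75 m

Displacement is the signed area under the v-t curve.
0–6 s: 7 × 6 = 42 m
6–12 s: 11 × 6 = 66 m
12–17 s: -9 × 5 = -45 m
17–23 s: 2 × 6 = 12 m
Net displacement = 75 m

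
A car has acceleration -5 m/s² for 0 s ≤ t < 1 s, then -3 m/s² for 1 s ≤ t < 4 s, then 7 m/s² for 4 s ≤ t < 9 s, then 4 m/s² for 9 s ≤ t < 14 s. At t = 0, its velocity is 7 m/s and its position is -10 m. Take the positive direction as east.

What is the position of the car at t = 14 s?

229.5 m

On each constant-a segment, Δv = aΔt and Δx = v₀Δt + ½aΔt²; chain segment to segment.
0–1 s: v starts 7 m/s; Δx = 7·1 + ½·-5·1² = 4.5 m; v ends 2 m/s.
1–4 s: v starts 2 m/s; Δx = 2·3 + ½·-3·3² = -7.5 m; v ends -7 m/s.
4–9 s: v starts -7 m/s; Δx = -7·5 + ½·7·5² = 52.5 m; v ends 28 m/s.
9–14 s: v starts 28 m/s; Δx = 28·5 + ½·4·5² = 190 m; v ends 48 m/s.
x(14) = -10 + Σ Δx = 229.5 m.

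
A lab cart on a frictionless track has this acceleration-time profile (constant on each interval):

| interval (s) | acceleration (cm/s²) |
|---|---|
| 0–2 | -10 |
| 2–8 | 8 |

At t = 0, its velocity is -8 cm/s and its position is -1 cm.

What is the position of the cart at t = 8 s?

-61 cm

On each constant-a segment, Δv = aΔt and Δx = v₀Δt + ½aΔt²; chain segment to segment.
0–2 s: v starts -8 cm/s; Δx = -8·2 + ½·-10·2² = -36 cm; v ends -28 cm/s.
2–8 s: v starts -28 cm/s; Δx = -28·6 + ½·8·6² = -24 cm; v ends 20 cm/s.
x(8) = -1 + Σ Δx = -61 cm.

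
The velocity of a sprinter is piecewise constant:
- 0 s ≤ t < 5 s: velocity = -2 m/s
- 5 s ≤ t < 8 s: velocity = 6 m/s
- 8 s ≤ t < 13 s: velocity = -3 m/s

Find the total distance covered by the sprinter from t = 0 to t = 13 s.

Total distance travelled is ∫|v| dt — sum the magnitudes of each area piece.
0–5 s: |-2| × 5 = 10 m
5–8 s: |6| × 3 = 18 m
8–13 s: |-3| × 5 = 15 m
Total distance = 43 m

43 m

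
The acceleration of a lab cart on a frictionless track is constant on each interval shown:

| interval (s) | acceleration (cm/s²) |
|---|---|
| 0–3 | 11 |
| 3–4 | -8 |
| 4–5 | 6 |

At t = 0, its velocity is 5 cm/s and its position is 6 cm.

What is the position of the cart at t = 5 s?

137.5 cm

On each constant-a segment, Δv = aΔt and Δx = v₀Δt + ½aΔt²; chain segment to segment.
0–3 s: v starts 5 cm/s; Δx = 5·3 + ½·11·3² = 64.5 cm; v ends 38 cm/s.
3–4 s: v starts 38 cm/s; Δx = 38·1 + ½·-8·1² = 34 cm; v ends 30 cm/s.
4–5 s: v starts 30 cm/s; Δx = 30·1 + ½·6·1² = 33 cm; v ends 36 cm/s.
x(5) = 6 + Σ Δx = 137.5 cm.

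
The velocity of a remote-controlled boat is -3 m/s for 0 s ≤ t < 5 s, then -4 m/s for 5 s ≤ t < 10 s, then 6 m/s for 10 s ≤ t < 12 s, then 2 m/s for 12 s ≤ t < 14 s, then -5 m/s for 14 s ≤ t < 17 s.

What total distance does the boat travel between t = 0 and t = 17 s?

Total distance travelled is ∫|v| dt — sum the magnitudes of each area piece.
0–5 s: |-3| × 5 = 15 m
5–10 s: |-4| × 5 = 20 m
10–12 s: |6| × 2 = 12 m
12–14 s: |2| × 2 = 4 m
14–17 s: |-5| × 3 = 15 m
Total distance = 66 m

66 m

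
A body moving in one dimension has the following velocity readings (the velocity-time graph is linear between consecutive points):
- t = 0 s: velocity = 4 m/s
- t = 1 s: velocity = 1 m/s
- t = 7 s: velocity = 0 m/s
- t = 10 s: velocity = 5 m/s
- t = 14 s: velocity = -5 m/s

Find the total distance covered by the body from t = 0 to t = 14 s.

23 m

Distance (not displacement) is the total path length: add the absolute areas under v-t.
0–1 s: |½(4 + 1)(1)| = 2.5 m
1–7 s: |½(1 + 0)(6)| = 3 m
7–10 s: |½(0 + 5)(3)| = 7.5 m
10–14 s: v = 0 at t = 12 s; triangle areas 5 + 5 = 10 m
Total distance = 23 m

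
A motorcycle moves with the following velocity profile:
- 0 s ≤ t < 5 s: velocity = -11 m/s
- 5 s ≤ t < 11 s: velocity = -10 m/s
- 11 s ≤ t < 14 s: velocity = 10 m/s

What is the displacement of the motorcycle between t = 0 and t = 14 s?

-85 m

Displacement is the signed area under the v-t curve.
0–5 s: -11 × 5 = -55 m
5–11 s: -10 × 6 = -60 m
11–14 s: 10 × 3 = 30 m
Net displacement = -85 m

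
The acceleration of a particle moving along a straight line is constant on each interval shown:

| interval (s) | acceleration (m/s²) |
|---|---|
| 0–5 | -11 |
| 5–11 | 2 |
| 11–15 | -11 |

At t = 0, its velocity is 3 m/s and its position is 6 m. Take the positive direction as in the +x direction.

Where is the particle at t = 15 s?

-640.5 m

On each constant-a segment, Δv = aΔt and Δx = v₀Δt + ½aΔt²; chain segment to segment.
0–5 s: v starts 3 m/s; Δx = 3·5 + ½·-11·5² = -122.5 m; v ends -52 m/s.
5–11 s: v starts -52 m/s; Δx = -52·6 + ½·2·6² = -276 m; v ends -40 m/s.
11–15 s: v starts -40 m/s; Δx = -40·4 + ½·-11·4² = -248 m; v ends -84 m/s.
x(15) = 6 + Σ Δx = -640.5 m.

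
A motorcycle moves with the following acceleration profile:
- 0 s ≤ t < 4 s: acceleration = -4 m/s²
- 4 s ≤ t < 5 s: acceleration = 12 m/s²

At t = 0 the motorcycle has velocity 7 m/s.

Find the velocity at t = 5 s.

Δv equals the area under the a-t graph; then v = v₀ + Δv.
0–4 s: -4 × 4 = -16 m/s
4–5 s: 12 × 1 = 12 m/s
Δv = -4 m/s, so v(5) = 7 + (-4) = 3 m/s.

3 m/s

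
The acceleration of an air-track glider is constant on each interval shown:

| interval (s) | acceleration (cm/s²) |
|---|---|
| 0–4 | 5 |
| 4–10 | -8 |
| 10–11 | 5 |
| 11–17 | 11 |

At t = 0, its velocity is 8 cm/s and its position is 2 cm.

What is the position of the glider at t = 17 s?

On each constant-a segment, Δv = aΔt and Δx = v₀Δt + ½aΔt²; chain segment to segment.
0–4 s: v starts 8 cm/s; Δx = 8·4 + ½·5·4² = 72 cm; v ends 28 cm/s.
4–10 s: v starts 28 cm/s; Δx = 28·6 + ½·-8·6² = 24 cm; v ends -20 cm/s.
10–11 s: v starts -20 cm/s; Δx = -20·1 + ½·5·1² = -17.5 cm; v ends -15 cm/s.
11–17 s: v starts -15 cm/s; Δx = -15·6 + ½·11·6² = 108 cm; v ends 51 cm/s.
x(17) = 2 + Σ Δx = 188.5 cm.

188.5 cm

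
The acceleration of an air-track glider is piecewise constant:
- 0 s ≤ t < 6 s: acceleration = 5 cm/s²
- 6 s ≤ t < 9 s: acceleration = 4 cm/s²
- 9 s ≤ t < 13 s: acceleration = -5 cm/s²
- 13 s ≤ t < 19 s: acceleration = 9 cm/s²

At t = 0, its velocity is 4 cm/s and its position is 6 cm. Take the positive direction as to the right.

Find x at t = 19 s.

702 cm

On each constant-a segment, Δv = aΔt and Δx = v₀Δt + ½aΔt²; chain segment to segment.
0–6 s: v starts 4 cm/s; Δx = 4·6 + ½·5·6² = 114 cm; v ends 34 cm/s.
6–9 s: v starts 34 cm/s; Δx = 34·3 + ½·4·3² = 120 cm; v ends 46 cm/s.
9–13 s: v starts 46 cm/s; Δx = 46·4 + ½·-5·4² = 144 cm; v ends 26 cm/s.
13–19 s: v starts 26 cm/s; Δx = 26·6 + ½·9·6² = 318 cm; v ends 80 cm/s.
x(19) = 6 + Σ Δx = 702 cm.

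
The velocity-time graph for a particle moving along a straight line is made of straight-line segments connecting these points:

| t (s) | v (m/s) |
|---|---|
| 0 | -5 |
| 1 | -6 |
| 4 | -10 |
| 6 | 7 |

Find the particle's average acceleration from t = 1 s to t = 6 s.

Average acceleration = Δv/Δt = (7 − -6)/(6 − 1) = 2.6 m/s².

2.6 m/s²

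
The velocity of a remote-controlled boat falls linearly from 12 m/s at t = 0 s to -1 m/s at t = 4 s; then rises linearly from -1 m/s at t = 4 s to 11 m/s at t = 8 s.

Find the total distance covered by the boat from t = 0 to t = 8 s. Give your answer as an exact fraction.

1663/39 m

Total distance travelled is ∫|v| dt — sum the magnitudes of each area piece.
0–4 s: v = 0 at t = 48/13 s; triangle areas 288/13 + 2/13 = 290/13 m
4–8 s: v = 0 at t = 13/3 s; triangle areas 1/6 + 121/6 = 61/3 m
Total distance = 1663/39 m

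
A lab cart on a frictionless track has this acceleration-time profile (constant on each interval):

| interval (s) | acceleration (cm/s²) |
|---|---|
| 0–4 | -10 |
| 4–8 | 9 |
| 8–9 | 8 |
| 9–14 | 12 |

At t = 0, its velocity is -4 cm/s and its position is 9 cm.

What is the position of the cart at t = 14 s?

-45 cm

On each constant-a segment, Δv = aΔt and Δx = v₀Δt + ½aΔt²; chain segment to segment.
0–4 s: v starts -4 cm/s; Δx = -4·4 + ½·-10·4² = -96 cm; v ends -44 cm/s.
4–8 s: v starts -44 cm/s; Δx = -44·4 + ½·9·4² = -104 cm; v ends -8 cm/s.
8–9 s: v starts -8 cm/s; Δx = -8·1 + ½·8·1² = -4 cm; v ends 0 cm/s.
9–14 s: v starts 0 cm/s; Δx = 0·5 + ½·12·5² = 150 cm; v ends 60 cm/s.
x(14) = 9 + Σ Δx = -45 cm.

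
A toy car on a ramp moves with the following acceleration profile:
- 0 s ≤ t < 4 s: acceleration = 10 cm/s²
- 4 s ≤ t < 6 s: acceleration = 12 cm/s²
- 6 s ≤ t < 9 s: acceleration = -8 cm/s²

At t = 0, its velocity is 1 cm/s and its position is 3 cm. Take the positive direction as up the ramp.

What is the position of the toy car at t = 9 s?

On each constant-a segment, Δv = aΔt and Δx = v₀Δt + ½aΔt²; chain segment to segment.
0–4 s: v starts 1 cm/s; Δx = 1·4 + ½·10·4² = 84 cm; v ends 41 cm/s.
4–6 s: v starts 41 cm/s; Δx = 41·2 + ½·12·2² = 106 cm; v ends 65 cm/s.
6–9 s: v starts 65 cm/s; Δx = 65·3 + ½·-8·3² = 159 cm; v ends 41 cm/s.
x(9) = 3 + Σ Δx = 352 cm.

352 cm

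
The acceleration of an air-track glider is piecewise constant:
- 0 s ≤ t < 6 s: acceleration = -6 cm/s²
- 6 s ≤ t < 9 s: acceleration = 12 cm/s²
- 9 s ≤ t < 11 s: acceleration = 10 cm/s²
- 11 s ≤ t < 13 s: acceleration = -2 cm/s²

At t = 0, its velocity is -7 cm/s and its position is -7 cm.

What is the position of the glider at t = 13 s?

On each constant-a segment, Δv = aΔt and Δx = v₀Δt + ½aΔt²; chain segment to segment.
0–6 s: v starts -7 cm/s; Δx = -7·6 + ½·-6·6² = -150 cm; v ends -43 cm/s.
6–9 s: v starts -43 cm/s; Δx = -43·3 + ½·12·3² = -75 cm; v ends -7 cm/s.
9–11 s: v starts -7 cm/s; Δx = -7·2 + ½·10·2² = 6 cm; v ends 13 cm/s.
11–13 s: v starts 13 cm/s; Δx = 13·2 + ½·-2·2² = 22 cm; v ends 9 cm/s.
x(13) = -7 + Σ Δx = -204 cm.

-204 cm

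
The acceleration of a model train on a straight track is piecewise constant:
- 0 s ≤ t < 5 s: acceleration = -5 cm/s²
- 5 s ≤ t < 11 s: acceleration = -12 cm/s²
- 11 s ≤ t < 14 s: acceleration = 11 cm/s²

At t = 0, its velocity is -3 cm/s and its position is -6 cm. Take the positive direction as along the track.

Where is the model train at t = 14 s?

-718 cm

On each constant-a segment, Δv = aΔt and Δx = v₀Δt + ½aΔt²; chain segment to segment.
0–5 s: v starts -3 cm/s; Δx = -3·5 + ½·-5·5² = -77.5 cm; v ends -28 cm/s.
5–11 s: v starts -28 cm/s; Δx = -28·6 + ½·-12·6² = -384 cm; v ends -100 cm/s.
11–14 s: v starts -100 cm/s; Δx = -100·3 + ½·11·3² = -250.5 cm; v ends -67 cm/s.
x(14) = -6 + Σ Δx = -718 cm.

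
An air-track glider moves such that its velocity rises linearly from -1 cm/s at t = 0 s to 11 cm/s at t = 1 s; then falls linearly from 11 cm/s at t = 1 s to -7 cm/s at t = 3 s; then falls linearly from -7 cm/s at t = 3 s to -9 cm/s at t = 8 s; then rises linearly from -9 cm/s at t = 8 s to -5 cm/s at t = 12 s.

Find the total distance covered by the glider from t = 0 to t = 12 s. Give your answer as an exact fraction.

Total distance travelled is ∫|v| dt — sum the magnitudes of each area piece.
0–1 s: v = 0 at t = 1/12 s; triangle areas 1/24 + 121/24 = 61/12 cm
1–3 s: v = 0 at t = 20/9 s; triangle areas 121/18 + 49/18 = 85/9 cm
3–8 s: |½(-7 + -9)(5)| = 40 cm
8–12 s: |½(-9 + -5)(4)| = 28 cm
Total distance = 2971/36 cm

2971/36 cm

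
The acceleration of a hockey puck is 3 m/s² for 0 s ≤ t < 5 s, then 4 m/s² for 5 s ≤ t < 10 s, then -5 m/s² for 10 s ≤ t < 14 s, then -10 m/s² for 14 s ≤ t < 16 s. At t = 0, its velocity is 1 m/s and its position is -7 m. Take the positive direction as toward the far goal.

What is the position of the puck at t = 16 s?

281.5 m

On each constant-a segment, Δv = aΔt and Δx = v₀Δt + ½aΔt²; chain segment to segment.
0–5 s: v starts 1 m/s; Δx = 1·5 + ½·3·5² = 42.5 m; v ends 16 m/s.
5–10 s: v starts 16 m/s; Δx = 16·5 + ½·4·5² = 130 m; v ends 36 m/s.
10–14 s: v starts 36 m/s; Δx = 36·4 + ½·-5·4² = 104 m; v ends 16 m/s.
14–16 s: v starts 16 m/s; Δx = 16·2 + ½·-10·2² = 12 m; v ends -4 m/s.
x(16) = -7 + Σ Δx = 281.5 m.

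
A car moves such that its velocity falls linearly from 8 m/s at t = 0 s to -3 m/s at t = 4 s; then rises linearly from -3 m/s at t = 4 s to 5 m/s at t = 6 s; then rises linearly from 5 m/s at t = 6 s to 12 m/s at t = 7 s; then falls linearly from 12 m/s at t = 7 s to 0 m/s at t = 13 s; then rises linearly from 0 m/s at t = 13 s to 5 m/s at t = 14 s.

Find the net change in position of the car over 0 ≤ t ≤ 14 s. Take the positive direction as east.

59 m

Displacement is the signed area under the v-t curve.
0–4 s: ½(8 + -3)(4) = 10 m
4–6 s: ½(-3 + 5)(2) = 2 m
6–7 s: ½(5 + 12)(1) = 8.5 m
7–13 s: ½(12 + 0)(6) = 36 m
13–14 s: ½(0 + 5)(1) = 2.5 m
Net displacement = 59 m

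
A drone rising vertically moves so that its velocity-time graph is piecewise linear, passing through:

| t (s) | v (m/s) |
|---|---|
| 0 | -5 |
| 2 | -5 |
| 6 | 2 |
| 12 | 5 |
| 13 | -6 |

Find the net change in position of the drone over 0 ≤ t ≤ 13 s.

4.5 m

Displacement is the signed area under the v-t curve.
0–2 s: -5 × 2 = -10 m
2–6 s: ½(-5 + 2)(4) = -6 m
6–12 s: ½(2 + 5)(6) = 21 m
12–13 s: ½(5 + -6)(1) = -0.5 m
Net displacement = 4.5 m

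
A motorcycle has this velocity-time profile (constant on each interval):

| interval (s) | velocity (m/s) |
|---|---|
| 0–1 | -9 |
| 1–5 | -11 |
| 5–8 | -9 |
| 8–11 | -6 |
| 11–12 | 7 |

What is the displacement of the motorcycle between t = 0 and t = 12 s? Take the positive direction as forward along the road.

Net displacement equals the area under the velocity-time graph (areas below the axis count negative).
0–1 s: -9 × 1 = -9 m
1–5 s: -11 × 4 = -44 m
5–8 s: -9 × 3 = -27 m
8–11 s: -6 × 3 = -18 m
11–12 s: 7 × 1 = 7 m
Net displacement = -91 m

-91 m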